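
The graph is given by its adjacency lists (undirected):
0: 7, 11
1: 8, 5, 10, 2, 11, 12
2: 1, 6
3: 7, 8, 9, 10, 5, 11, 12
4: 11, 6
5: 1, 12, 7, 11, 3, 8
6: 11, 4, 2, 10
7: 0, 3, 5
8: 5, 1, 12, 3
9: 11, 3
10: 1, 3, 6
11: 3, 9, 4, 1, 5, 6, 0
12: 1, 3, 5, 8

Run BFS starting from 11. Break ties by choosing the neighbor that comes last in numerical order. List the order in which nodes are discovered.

Visit 11; enqueue 9, 6, 5, 4, 3, 1, 0 → queue [9, 6, 5, 4, 3, 1, 0]
Visit 9 → queue [6, 5, 4, 3, 1, 0]
Visit 6; enqueue 10, 2 → queue [5, 4, 3, 1, 0, 10, 2]
Visit 5; enqueue 12, 8, 7 → queue [4, 3, 1, 0, 10, 2, 12, 8, 7]
Visit 4 → queue [3, 1, 0, 10, 2, 12, 8, 7]
Visit 3 → queue [1, 0, 10, 2, 12, 8, 7]
Visit 1 → queue [0, 10, 2, 12, 8, 7]
Visit 0 → queue [10, 2, 12, 8, 7]
Visit 10 → queue [2, 12, 8, 7]
Visit 2 → queue [12, 8, 7]
Visit 12 → queue [8, 7]
Visit 8 → queue [7]
Visit 7 → queue []

11, 9, 6, 5, 4, 3, 1, 0, 10, 2, 12, 8, 7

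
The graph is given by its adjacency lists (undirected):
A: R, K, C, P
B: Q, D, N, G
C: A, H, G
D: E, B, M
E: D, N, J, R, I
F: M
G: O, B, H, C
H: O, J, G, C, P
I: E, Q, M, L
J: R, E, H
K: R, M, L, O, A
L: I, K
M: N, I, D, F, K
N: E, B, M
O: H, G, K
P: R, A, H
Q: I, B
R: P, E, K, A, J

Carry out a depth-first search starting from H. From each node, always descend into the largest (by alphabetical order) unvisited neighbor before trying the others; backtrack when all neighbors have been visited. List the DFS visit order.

Visit H
H → P
P → R
R → K
K → O
O → G
G → C
C → A
G → B
B → Q
Q → I
I → M
M → N
N → E
E → J
E → D
M → F
I → L

H -> P -> R -> K -> O -> G -> C -> A -> B -> Q -> I -> M -> N -> E -> J -> D -> F -> L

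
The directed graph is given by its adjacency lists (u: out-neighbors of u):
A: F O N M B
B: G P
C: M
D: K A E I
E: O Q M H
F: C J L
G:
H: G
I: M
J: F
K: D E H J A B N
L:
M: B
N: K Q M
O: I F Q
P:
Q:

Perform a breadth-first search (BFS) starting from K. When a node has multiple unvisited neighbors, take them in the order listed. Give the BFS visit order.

Visit K; enqueue D, E, H, J, A, B, N → queue [D, E, H, J, A, B, N]
Visit D; enqueue I → queue [E, H, J, A, B, N, I]
Visit E; enqueue O, Q, M → queue [H, J, A, B, N, I, O, Q, M]
Visit H; enqueue G → queue [J, A, B, N, I, O, Q, M, G]
Visit J; enqueue F → queue [A, B, N, I, O, Q, M, G, F]
Visit A → queue [B, N, I, O, Q, M, G, F]
Visit B; enqueue P → queue [N, I, O, Q, M, G, F, P]
Visit N → queue [I, O, Q, M, G, F, P]
Visit I → queue [O, Q, M, G, F, P]
Visit O → queue [Q, M, G, F, P]
Visit Q → queue [M, G, F, P]
Visit M → queue [G, F, P]
Visit G → queue [F, P]
Visit F; enqueue C, L → queue [P, C, L]
Visit P → queue [C, L]
Visit C → queue [L]
Visit L → queue []

K, D, E, H, J, A, B, N, I, O, Q, M, G, F, P, C, L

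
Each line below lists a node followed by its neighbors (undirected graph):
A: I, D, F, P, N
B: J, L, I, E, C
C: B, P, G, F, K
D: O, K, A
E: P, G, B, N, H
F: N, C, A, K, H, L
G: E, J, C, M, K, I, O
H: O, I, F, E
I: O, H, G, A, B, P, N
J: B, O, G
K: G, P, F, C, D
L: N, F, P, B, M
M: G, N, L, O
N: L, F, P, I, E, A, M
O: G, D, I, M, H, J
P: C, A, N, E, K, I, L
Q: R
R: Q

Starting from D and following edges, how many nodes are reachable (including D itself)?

16

BFS from D visits: D, A, K, O, F, I, N, P, C, G, H, J, M, L, B, E
Reachable nodes: 16 of 18 total.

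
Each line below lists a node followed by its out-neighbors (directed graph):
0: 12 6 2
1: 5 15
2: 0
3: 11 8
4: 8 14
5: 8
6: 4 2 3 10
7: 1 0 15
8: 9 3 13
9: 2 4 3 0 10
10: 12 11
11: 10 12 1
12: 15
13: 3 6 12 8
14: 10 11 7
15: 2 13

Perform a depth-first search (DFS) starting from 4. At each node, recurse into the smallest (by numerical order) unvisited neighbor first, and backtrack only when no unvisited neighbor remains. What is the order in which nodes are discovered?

4, 8, 3, 11, 1, 5, 15, 2, 0, 6, 10, 12, 13, 9, 14, 7

Visit 4
4 → 8
8 → 3
3 → 11
11 → 1
1 → 5
1 → 15
15 → 2
2 → 0
0 → 6
6 → 10
10 → 12
15 → 13
8 → 9
4 → 14
14 → 7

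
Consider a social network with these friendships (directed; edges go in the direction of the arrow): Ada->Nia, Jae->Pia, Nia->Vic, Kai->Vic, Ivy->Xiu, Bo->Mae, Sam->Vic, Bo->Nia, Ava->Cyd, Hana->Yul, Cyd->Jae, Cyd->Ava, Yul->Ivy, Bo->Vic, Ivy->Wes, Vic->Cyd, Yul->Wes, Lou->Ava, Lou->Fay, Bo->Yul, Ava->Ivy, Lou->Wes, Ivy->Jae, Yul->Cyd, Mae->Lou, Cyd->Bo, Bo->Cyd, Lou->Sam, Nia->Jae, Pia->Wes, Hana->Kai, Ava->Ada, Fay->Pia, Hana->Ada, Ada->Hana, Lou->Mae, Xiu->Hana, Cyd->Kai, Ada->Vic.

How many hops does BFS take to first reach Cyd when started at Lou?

2

Level 0: Lou
Level 1: Ava, Fay, Mae, Sam, Wes
Level 2: Ada, Cyd, Ivy, Pia, Vic
Level 3: Bo, Hana, Jae, Kai, Nia, Xiu
Level 4: Yul
Cyd first appears at level 2.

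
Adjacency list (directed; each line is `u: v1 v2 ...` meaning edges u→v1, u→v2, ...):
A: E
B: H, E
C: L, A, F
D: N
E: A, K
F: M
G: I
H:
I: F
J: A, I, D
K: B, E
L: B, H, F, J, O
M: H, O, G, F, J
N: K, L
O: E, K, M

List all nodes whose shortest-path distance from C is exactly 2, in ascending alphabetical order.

B, E, H, J, M, O

Level 0: C
Level 1: A, F, L
Level 2: B, E, H, J, M, O
Level 3: D, G, I, K
Level 4: N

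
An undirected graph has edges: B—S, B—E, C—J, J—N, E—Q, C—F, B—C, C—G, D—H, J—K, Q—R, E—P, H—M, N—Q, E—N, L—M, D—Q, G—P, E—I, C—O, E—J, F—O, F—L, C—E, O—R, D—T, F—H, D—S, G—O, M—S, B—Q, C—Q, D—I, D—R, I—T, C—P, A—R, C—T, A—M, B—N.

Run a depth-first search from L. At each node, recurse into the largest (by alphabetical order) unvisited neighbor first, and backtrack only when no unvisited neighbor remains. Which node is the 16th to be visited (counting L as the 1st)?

B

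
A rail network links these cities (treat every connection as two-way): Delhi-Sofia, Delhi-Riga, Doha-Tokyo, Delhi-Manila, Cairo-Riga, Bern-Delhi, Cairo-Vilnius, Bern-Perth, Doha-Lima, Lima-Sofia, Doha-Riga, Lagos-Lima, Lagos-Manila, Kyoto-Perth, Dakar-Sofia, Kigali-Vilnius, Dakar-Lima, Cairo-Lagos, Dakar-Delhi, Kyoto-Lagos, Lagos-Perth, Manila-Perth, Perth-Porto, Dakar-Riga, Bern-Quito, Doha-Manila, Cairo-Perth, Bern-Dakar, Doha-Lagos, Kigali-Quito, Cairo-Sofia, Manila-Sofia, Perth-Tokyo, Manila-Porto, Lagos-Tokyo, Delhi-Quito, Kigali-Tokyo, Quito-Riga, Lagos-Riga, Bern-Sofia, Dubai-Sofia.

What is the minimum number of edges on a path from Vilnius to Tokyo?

2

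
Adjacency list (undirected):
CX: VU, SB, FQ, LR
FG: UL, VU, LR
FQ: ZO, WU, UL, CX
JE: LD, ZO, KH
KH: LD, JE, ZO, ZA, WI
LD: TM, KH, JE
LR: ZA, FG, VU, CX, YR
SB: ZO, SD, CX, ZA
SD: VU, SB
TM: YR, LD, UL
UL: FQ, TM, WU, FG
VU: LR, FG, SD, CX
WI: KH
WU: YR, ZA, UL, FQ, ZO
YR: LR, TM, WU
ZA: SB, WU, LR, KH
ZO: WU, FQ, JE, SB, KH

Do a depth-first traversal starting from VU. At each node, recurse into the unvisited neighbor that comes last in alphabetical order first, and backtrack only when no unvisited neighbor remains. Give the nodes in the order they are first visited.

Visit VU
VU → SD
SD → SB
SB → ZO
ZO → WU
WU → ZA
ZA → LR
LR → YR
YR → TM
TM → UL
UL → FQ
FQ → CX
UL → FG
TM → LD
LD → KH
KH → WI
KH → JE

VU SD SB ZO WU ZA LR YR TM UL FQ CX FG LD KH WI JE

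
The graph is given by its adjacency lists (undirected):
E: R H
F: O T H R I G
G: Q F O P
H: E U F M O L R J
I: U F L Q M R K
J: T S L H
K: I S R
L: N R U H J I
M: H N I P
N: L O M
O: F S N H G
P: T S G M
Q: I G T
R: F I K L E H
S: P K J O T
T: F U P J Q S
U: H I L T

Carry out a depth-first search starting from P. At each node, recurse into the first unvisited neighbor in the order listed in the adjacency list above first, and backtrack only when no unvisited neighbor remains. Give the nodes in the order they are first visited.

P, T, F, O, S, K, I, U, H, E, R, L, N, M, J, Q, G

Visit P
P → T
T → F
F → O
O → S
S → K
K → I
I → U
U → H
H → E
E → R
R → L
L → N
N → M
L → J
I → Q
Q → G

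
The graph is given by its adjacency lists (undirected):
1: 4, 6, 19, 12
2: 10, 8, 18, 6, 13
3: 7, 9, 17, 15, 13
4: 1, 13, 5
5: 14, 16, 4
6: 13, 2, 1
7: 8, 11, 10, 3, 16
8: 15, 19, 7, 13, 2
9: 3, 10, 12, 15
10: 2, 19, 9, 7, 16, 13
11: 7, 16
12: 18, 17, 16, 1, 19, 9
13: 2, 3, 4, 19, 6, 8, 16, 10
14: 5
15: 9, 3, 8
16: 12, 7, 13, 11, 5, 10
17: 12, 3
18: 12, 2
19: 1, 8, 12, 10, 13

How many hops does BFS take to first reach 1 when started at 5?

2

Level 0: 5
Level 1: 4, 14, 16
Level 2: 1, 7, 10, 11, 12, 13
Level 3: 2, 3, 6, 8, 9, 17, 18, 19
Level 4: 15
1 first appears at level 2.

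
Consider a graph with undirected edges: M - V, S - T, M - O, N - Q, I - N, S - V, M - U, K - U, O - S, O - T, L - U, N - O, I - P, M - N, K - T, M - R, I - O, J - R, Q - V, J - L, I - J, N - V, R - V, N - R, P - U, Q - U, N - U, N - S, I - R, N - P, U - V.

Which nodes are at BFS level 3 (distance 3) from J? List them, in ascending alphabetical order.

K, Q, S, T

Level 0: J
Level 1: I, L, R
Level 2: M, N, O, P, U, V
Level 3: K, Q, S, T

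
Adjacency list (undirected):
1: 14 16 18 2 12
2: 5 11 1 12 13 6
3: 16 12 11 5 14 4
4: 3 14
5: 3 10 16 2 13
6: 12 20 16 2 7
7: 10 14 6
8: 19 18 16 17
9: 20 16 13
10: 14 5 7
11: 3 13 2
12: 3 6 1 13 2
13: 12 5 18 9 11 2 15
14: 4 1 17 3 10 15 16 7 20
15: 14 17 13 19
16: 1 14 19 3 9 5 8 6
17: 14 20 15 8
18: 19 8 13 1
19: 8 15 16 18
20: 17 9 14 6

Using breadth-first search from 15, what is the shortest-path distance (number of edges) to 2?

Level 0: 15
Level 1: 13, 14, 17, 19
Level 2: 1, 2, 3, 4, 5, 7, 8, 9, 10, 11, 12, 16, 18, 20
Level 3: 6
2 first appears at level 2.

2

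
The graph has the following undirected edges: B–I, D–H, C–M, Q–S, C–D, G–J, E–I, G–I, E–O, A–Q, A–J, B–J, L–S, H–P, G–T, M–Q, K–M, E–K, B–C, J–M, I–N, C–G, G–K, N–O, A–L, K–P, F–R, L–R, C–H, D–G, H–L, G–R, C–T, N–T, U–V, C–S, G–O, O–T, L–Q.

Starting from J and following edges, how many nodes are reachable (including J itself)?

20

BFS from J visits: J, M, G, B, A, Q, K, C, T, R, O, I, D, L, S, P, E, H, N, F
Reachable nodes: 20 of 22 total.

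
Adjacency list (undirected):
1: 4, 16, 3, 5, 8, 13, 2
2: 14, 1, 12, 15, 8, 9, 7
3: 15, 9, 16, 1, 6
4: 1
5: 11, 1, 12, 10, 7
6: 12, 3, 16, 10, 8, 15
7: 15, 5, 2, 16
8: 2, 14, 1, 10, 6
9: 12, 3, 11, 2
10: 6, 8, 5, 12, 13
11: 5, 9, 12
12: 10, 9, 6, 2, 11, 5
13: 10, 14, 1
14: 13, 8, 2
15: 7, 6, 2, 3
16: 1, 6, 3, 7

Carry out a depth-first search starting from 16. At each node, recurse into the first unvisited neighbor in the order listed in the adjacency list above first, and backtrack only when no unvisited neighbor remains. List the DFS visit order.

16 → 1 → 4 → 3 → 15 → 7 → 5 → 11 → 9 → 12 → 10 → 6 → 8 → 2 → 14 → 13

Visit 16
16 → 1
1 → 4
1 → 3
3 → 15
15 → 7
7 → 5
5 → 11
11 → 9
9 → 12
12 → 10
10 → 6
6 → 8
8 → 2
2 → 14
14 → 13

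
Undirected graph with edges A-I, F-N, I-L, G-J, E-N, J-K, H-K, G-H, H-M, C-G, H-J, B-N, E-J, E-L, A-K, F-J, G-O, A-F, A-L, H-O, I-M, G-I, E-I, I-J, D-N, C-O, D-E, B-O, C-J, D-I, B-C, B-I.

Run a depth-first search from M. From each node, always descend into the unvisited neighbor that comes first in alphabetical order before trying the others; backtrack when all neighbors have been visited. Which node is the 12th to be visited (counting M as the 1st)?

Visit M
M → H
H → G
G → C
C → B
B → I
I → A
A → F
F → J
J → E
E → D
D → N
E → L
J → K
B → O

Visit order: M, H, G, C, B, I, A, F, J, E, D, N, L, K, O

N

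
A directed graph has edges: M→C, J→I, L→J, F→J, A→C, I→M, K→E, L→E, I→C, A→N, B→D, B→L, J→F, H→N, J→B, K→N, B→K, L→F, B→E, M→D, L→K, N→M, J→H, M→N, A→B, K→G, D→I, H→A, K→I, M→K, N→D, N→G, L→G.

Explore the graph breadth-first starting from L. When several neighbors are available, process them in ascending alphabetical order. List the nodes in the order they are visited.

L, E, F, G, J, K, B, H, I, N, D, A, C, M

Visit L; enqueue E, F, G, J, K → queue [E, F, G, J, K]
Visit E → queue [F, G, J, K]
Visit F → queue [G, J, K]
Visit G → queue [J, K]
Visit J; enqueue B, H, I → queue [K, B, H, I]
Visit K; enqueue N → queue [B, H, I, N]
Visit B; enqueue D → queue [H, I, N, D]
Visit H; enqueue A → queue [I, N, D, A]
Visit I; enqueue C, M → queue [N, D, A, C, M]
Visit N → queue [D, A, C, M]
Visit D → queue [A, C, M]
Visit A → queue [C, M]
Visit C → queue [M]
Visit M → queue []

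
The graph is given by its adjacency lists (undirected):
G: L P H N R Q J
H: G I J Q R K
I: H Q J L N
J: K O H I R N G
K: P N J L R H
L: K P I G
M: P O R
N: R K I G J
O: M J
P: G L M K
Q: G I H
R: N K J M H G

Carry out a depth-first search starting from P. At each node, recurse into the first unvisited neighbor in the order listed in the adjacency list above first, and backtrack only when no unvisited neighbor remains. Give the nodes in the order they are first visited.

P, G, L, K, N, R, J, O, M, H, I, Q

Visit P
P → G
G → L
L → K
K → N
N → R
R → J
J → O
O → M
J → H
H → I
I → Q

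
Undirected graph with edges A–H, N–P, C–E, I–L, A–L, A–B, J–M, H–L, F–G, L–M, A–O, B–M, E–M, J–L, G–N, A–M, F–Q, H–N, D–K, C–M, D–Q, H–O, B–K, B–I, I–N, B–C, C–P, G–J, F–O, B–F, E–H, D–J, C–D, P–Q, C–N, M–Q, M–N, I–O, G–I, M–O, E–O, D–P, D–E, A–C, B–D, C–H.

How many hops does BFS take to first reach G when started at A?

Level 0: A
Level 1: B, C, H, L, M, O
Level 2: D, E, F, I, J, K, N, P, Q
Level 3: G
G first appears at level 3.

3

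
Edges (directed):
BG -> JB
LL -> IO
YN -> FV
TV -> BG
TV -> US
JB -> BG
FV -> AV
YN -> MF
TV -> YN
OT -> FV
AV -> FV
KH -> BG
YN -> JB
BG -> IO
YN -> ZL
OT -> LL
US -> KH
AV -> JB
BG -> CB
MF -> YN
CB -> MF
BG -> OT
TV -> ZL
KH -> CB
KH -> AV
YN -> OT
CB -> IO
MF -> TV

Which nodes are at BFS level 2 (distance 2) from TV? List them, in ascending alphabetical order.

Level 0: TV
Level 1: BG, US, YN, ZL
Level 2: CB, FV, IO, JB, KH, MF, OT
Level 3: AV, LL

CB, FV, IO, JB, KH, MF, OT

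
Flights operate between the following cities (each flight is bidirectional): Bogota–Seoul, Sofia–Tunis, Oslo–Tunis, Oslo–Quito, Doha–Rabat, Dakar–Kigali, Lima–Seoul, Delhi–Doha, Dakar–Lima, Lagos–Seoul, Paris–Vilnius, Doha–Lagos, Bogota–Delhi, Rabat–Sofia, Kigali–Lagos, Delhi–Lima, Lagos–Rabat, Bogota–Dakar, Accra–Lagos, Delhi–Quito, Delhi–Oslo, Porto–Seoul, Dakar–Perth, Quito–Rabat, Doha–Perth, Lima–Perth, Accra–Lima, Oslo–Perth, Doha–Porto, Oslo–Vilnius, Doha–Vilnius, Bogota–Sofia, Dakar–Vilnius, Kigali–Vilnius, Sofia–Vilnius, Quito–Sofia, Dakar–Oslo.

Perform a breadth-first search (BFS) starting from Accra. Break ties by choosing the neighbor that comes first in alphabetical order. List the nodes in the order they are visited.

Visit Accra; enqueue Lagos, Lima → queue [Lagos, Lima]
Visit Lagos; enqueue Doha, Kigali, Rabat, Seoul → queue [Lima, Doha, Kigali, Rabat, Seoul]
Visit Lima; enqueue Dakar, Delhi, Perth → queue [Doha, Kigali, Rabat, Seoul, Dakar, Delhi, Perth]
Visit Doha; enqueue Porto, Vilnius → queue [Kigali, Rabat, Seoul, Dakar, Delhi, Perth, Porto, Vilnius]
Visit Kigali → queue [Rabat, Seoul, Dakar, Delhi, Perth, Porto, Vilnius]
Visit Rabat; enqueue Quito, Sofia → queue [Seoul, Dakar, Delhi, Perth, Porto, Vilnius, Quito, Sofia]
Visit Seoul; enqueue Bogota → queue [Dakar, Delhi, Perth, Porto, Vilnius, Quito, Sofia, Bogota]
Visit Dakar; enqueue Oslo → queue [Delhi, Perth, Porto, Vilnius, Quito, Sofia, Bogota, Oslo]
Visit Delhi → queue [Perth, Porto, Vilnius, Quito, Sofia, Bogota, Oslo]
Visit Perth → queue [Porto, Vilnius, Quito, Sofia, Bogota, Oslo]
Visit Porto → queue [Vilnius, Quito, Sofia, Bogota, Oslo]
Visit Vilnius; enqueue Paris → queue [Quito, Sofia, Bogota, Oslo, Paris]
Visit Quito → queue [Sofia, Bogota, Oslo, Paris]
Visit Sofia; enqueue Tunis → queue [Bogota, Oslo, Paris, Tunis]
Visit Bogota → queue [Oslo, Paris, Tunis]
Visit Oslo → queue [Paris, Tunis]
Visit Paris → queue [Tunis]
Visit Tunis → queue []

Accra -> Lagos -> Lima -> Doha -> Kigali -> Rabat -> Seoul -> Dakar -> Delhi -> Perth -> Porto -> Vilnius -> Quito -> Sofia -> Bogota -> Oslo -> Paris -> Tunis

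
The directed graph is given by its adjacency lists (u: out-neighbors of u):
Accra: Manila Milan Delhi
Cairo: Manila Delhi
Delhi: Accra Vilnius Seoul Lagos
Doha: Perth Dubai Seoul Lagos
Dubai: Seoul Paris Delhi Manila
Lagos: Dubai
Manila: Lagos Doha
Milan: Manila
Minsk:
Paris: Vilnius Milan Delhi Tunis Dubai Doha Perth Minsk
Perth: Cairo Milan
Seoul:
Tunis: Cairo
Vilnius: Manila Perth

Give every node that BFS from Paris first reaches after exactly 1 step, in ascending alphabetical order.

Delhi, Doha, Dubai, Milan, Minsk, Perth, Tunis, Vilnius

Level 0: Paris
Level 1: Delhi, Doha, Dubai, Milan, Minsk, Perth, Tunis, Vilnius
Level 2: Accra, Cairo, Lagos, Manila, Seoul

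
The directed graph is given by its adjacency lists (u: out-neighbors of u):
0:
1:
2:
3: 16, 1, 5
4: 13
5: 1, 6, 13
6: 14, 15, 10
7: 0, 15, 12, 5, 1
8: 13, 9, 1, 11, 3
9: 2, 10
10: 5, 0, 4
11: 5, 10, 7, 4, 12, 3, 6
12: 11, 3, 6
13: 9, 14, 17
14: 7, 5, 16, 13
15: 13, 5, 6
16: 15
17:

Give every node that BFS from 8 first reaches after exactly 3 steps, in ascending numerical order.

0, 15

Level 0: 8
Level 1: 1, 3, 9, 11, 13
Level 2: 2, 4, 5, 6, 7, 10, 12, 14, 16, 17
Level 3: 0, 15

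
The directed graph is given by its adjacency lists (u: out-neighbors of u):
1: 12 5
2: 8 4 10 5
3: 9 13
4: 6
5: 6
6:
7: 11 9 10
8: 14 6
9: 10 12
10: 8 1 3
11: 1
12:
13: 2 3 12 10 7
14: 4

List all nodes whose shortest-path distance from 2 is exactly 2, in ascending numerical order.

1, 3, 6, 14

Level 0: 2
Level 1: 4, 5, 8, 10
Level 2: 1, 3, 6, 14
Level 3: 9, 12, 13
Level 4: 7
Level 5: 11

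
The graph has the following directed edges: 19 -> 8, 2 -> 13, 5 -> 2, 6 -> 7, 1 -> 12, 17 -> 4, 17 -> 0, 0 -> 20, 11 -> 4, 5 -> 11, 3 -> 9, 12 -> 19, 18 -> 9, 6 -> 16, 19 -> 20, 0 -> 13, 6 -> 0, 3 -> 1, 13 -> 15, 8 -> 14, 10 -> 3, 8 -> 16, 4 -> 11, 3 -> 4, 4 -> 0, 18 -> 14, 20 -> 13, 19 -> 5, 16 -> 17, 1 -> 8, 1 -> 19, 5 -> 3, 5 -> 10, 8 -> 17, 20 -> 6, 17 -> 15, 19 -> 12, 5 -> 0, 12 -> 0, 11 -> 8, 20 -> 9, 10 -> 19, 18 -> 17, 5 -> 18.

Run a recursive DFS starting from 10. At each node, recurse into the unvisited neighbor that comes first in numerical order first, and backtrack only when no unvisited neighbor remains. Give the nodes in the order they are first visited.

10 3 1 8 14 16 17 0 13 15 20 6 7 9 4 11 12 19 5 2 18

Visit 10
10 → 3
3 → 1
1 → 8
8 → 14
8 → 16
16 → 17
17 → 0
0 → 13
13 → 15
0 → 20
20 → 6
6 → 7
20 → 9
17 → 4
4 → 11
1 → 12
12 → 19
19 → 5
5 → 2
5 → 18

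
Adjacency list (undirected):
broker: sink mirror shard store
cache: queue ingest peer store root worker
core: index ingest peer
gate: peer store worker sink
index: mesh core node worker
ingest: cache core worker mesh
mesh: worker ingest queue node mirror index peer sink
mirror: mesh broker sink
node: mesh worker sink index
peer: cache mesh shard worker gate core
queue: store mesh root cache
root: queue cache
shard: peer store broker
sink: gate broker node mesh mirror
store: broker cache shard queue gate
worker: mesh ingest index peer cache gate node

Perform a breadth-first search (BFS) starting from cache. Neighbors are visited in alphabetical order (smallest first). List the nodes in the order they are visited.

Visit cache; enqueue ingest, peer, queue, root, store, worker → queue [ingest, peer, queue, root, store, worker]
Visit ingest; enqueue core, mesh → queue [peer, queue, root, store, worker, core, mesh]
Visit peer; enqueue gate, shard → queue [queue, root, store, worker, core, mesh, gate, shard]
Visit queue → queue [root, store, worker, core, mesh, gate, shard]
Visit root → queue [store, worker, core, mesh, gate, shard]
Visit store; enqueue broker → queue [worker, core, mesh, gate, shard, broker]
Visit worker; enqueue index, node → queue [core, mesh, gate, shard, broker, index, node]
Visit core → queue [mesh, gate, shard, broker, index, node]
Visit mesh; enqueue mirror, sink → queue [gate, shard, broker, index, node, mirror, sink]
Visit gate → queue [shard, broker, index, node, mirror, sink]
Visit shard → queue [broker, index, node, mirror, sink]
Visit broker → queue [index, node, mirror, sink]
Visit index → queue [node, mirror, sink]
Visit node → queue [mirror, sink]
Visit mirror → queue [sink]
Visit sink → queue []

cache, ingest, peer, queue, root, store, worker, core, mesh, gate, shard, broker, index, node, mirror, sink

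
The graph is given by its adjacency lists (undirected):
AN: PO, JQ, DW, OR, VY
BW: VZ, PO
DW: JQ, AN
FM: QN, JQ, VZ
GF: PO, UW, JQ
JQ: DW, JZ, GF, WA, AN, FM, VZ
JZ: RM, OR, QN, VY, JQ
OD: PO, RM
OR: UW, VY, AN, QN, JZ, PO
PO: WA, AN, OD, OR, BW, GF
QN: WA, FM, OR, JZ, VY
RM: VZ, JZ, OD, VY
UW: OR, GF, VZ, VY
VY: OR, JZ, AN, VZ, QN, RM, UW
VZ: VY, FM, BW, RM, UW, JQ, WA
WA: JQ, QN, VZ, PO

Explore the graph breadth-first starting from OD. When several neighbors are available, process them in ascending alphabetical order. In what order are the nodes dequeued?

OD → PO → RM → AN → BW → GF → OR → WA → JZ → VY → VZ → DW → JQ → UW → QN → FM

Visit OD; enqueue PO, RM → queue [PO, RM]
Visit PO; enqueue AN, BW, GF, OR, WA → queue [RM, AN, BW, GF, OR, WA]
Visit RM; enqueue JZ, VY, VZ → queue [AN, BW, GF, OR, WA, JZ, VY, VZ]
Visit AN; enqueue DW, JQ → queue [BW, GF, OR, WA, JZ, VY, VZ, DW, JQ]
Visit BW → queue [GF, OR, WA, JZ, VY, VZ, DW, JQ]
Visit GF; enqueue UW → queue [OR, WA, JZ, VY, VZ, DW, JQ, UW]
Visit OR; enqueue QN → queue [WA, JZ, VY, VZ, DW, JQ, UW, QN]
Visit WA → queue [JZ, VY, VZ, DW, JQ, UW, QN]
Visit JZ → queue [VY, VZ, DW, JQ, UW, QN]
Visit VY → queue [VZ, DW, JQ, UW, QN]
Visit VZ; enqueue FM → queue [DW, JQ, UW, QN, FM]
Visit DW → queue [JQ, UW, QN, FM]
Visit JQ → queue [UW, QN, FM]
Visit UW → queue [QN, FM]
Visit QN → queue [FM]
Visit FM → queue []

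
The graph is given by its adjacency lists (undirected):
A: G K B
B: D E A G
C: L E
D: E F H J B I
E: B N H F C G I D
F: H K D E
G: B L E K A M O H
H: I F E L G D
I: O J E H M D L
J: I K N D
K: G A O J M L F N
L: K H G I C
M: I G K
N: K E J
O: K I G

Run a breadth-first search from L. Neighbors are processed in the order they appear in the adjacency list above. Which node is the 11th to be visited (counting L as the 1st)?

F

Visit L; enqueue K, H, G, I, C → queue [K, H, G, I, C]
Visit K; enqueue A, O, J, M, F, N → queue [H, G, I, C, A, O, J, M, F, N]
Visit H; enqueue E, D → queue [G, I, C, A, O, J, M, F, N, E, D]
Visit G; enqueue B → queue [I, C, A, O, J, M, F, N, E, D, B]
Visit I → queue [C, A, O, J, M, F, N, E, D, B]
Visit C → queue [A, O, J, M, F, N, E, D, B]
Visit A → queue [O, J, M, F, N, E, D, B]
Visit O → queue [J, M, F, N, E, D, B]
Visit J → queue [M, F, N, E, D, B]
Visit M → queue [F, N, E, D, B]
Visit F → queue [N, E, D, B]
Visit N → queue [E, D, B]
Visit E → queue [D, B]
Visit D → queue [B]
Visit B → queue []

Visit order: L, K, H, G, I, C, A, O, J, M, F, N, E, D, B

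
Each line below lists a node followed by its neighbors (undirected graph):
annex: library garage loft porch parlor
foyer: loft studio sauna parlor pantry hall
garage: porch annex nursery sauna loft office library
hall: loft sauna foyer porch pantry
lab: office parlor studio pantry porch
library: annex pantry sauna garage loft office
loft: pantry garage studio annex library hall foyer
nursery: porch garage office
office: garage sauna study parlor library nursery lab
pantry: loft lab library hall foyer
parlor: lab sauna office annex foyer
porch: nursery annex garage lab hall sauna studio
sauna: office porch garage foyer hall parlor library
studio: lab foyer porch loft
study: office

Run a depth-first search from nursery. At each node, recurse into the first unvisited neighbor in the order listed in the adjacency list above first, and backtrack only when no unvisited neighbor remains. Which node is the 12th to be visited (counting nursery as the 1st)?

Visit nursery
nursery → porch
porch → annex
annex → library
library → pantry
pantry → loft
loft → garage
garage → sauna
sauna → office
office → study
office → parlor
parlor → lab
lab → studio
studio → foyer
foyer → hall

Visit order: nursery, porch, annex, library, pantry, loft, garage, sauna, office, study, parlor, lab, studio, foyer, hall

lab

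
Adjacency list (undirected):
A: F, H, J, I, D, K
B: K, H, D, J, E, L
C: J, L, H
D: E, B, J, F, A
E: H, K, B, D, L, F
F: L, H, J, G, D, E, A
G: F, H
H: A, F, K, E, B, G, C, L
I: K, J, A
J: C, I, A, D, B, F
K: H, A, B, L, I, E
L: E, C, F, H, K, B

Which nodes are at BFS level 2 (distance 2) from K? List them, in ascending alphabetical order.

C, D, F, G, J

Level 0: K
Level 1: A, B, E, H, I, L
Level 2: C, D, F, G, J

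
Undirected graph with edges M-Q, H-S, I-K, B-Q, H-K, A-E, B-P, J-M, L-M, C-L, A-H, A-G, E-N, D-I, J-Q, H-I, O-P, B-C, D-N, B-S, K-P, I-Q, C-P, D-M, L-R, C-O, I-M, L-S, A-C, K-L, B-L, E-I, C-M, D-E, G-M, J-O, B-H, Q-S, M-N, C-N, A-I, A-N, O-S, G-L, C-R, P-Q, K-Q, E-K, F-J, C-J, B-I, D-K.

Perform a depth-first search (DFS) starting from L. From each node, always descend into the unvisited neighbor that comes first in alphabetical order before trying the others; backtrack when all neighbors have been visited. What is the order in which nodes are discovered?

Visit L
L → B
B → C
C → A
A → E
E → D
D → I
I → H
H → K
K → P
P → O
O → J
J → F
J → M
M → G
M → N
M → Q
Q → S
C → R

L -> B -> C -> A -> E -> D -> I -> H -> K -> P -> O -> J -> F -> M -> G -> N -> Q -> S -> R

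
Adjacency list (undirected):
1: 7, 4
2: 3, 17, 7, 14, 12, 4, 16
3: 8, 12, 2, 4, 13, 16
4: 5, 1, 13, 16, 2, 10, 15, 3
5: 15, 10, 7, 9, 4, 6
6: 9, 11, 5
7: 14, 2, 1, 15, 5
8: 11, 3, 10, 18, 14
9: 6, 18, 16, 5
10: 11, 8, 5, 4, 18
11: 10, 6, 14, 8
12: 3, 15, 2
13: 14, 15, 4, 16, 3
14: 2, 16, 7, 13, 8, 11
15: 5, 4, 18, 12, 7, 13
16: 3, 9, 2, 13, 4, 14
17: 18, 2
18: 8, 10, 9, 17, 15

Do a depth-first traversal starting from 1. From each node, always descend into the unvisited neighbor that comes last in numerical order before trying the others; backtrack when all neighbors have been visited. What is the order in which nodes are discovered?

Visit 1
1 → 7
7 → 15
15 → 18
18 → 17
17 → 2
2 → 16
16 → 14
14 → 13
13 → 4
4 → 10
10 → 11
11 → 8
8 → 3
3 → 12
11 → 6
6 → 9
9 → 5

1 -> 7 -> 15 -> 18 -> 17 -> 2 -> 16 -> 14 -> 13 -> 4 -> 10 -> 11 -> 8 -> 3 -> 12 -> 6 -> 9 -> 5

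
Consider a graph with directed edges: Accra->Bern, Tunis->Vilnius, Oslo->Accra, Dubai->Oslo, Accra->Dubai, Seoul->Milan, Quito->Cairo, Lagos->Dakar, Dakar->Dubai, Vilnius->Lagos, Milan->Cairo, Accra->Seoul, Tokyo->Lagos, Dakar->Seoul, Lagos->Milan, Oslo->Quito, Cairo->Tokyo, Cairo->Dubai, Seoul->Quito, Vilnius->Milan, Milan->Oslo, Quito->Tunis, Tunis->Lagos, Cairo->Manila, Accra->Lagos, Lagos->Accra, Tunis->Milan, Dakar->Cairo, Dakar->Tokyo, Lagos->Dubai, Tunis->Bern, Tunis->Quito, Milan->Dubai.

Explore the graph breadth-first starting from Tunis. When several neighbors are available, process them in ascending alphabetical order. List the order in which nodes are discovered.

Tunis, Bern, Lagos, Milan, Quito, Vilnius, Accra, Dakar, Dubai, Cairo, Oslo, Seoul, Tokyo, Manila

Visit Tunis; enqueue Bern, Lagos, Milan, Quito, Vilnius → queue [Bern, Lagos, Milan, Quito, Vilnius]
Visit Bern → queue [Lagos, Milan, Quito, Vilnius]
Visit Lagos; enqueue Accra, Dakar, Dubai → queue [Milan, Quito, Vilnius, Accra, Dakar, Dubai]
Visit Milan; enqueue Cairo, Oslo → queue [Quito, Vilnius, Accra, Dakar, Dubai, Cairo, Oslo]
Visit Quito → queue [Vilnius, Accra, Dakar, Dubai, Cairo, Oslo]
Visit Vilnius → queue [Accra, Dakar, Dubai, Cairo, Oslo]
Visit Accra; enqueue Seoul → queue [Dakar, Dubai, Cairo, Oslo, Seoul]
Visit Dakar; enqueue Tokyo → queue [Dubai, Cairo, Oslo, Seoul, Tokyo]
Visit Dubai → queue [Cairo, Oslo, Seoul, Tokyo]
Visit Cairo; enqueue Manila → queue [Oslo, Seoul, Tokyo, Manila]
Visit Oslo → queue [Seoul, Tokyo, Manila]
Visit Seoul → queue [Tokyo, Manila]
Visit Tokyo → queue [Manila]
Visit Manila → queue []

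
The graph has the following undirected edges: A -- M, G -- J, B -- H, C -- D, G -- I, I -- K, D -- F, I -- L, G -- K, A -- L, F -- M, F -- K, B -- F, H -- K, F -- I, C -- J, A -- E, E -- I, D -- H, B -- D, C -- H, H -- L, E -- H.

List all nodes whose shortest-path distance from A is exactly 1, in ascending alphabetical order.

E, L, M

Level 0: A
Level 1: E, L, M
Level 2: F, H, I
Level 3: B, C, D, G, K
Level 4: J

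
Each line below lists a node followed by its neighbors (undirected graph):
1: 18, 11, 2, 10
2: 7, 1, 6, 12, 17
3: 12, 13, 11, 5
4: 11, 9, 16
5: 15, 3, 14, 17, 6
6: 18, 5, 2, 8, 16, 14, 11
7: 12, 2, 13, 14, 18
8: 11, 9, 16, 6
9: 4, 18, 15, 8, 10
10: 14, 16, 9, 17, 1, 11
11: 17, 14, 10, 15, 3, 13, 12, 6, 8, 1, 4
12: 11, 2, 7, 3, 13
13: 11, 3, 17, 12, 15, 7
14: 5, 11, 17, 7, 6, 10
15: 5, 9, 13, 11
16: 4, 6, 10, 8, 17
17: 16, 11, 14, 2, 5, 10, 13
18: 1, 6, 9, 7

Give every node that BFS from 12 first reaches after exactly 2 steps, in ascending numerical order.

Level 0: 12
Level 1: 2, 3, 7, 11, 13
Level 2: 1, 4, 5, 6, 8, 10, 14, 15, 17, 18
Level 3: 9, 16

1, 4, 5, 6, 8, 10, 14, 15, 17, 18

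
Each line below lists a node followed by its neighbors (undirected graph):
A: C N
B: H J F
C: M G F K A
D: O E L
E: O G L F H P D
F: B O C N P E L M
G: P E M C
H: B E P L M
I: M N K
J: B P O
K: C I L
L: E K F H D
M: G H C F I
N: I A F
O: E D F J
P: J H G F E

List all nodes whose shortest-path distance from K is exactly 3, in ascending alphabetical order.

B, O, P

Level 0: K
Level 1: C, I, L
Level 2: A, D, E, F, G, H, M, N
Level 3: B, O, P
Level 4: J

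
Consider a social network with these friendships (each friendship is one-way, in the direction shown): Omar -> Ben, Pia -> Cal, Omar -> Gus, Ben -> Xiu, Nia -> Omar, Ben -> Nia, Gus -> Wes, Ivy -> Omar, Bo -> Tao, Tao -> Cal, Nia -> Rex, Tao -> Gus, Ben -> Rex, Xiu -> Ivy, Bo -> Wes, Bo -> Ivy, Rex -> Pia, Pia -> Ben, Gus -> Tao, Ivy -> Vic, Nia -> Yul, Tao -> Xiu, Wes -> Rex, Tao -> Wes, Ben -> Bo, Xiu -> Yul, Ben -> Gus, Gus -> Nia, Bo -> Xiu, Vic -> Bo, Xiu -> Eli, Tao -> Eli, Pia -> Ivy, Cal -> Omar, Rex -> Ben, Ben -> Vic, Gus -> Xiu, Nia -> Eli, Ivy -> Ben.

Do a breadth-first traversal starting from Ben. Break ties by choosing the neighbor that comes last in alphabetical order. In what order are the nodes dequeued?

Visit Ben; enqueue Xiu, Vic, Rex, Nia, Gus, Bo → queue [Xiu, Vic, Rex, Nia, Gus, Bo]
Visit Xiu; enqueue Yul, Ivy, Eli → queue [Vic, Rex, Nia, Gus, Bo, Yul, Ivy, Eli]
Visit Vic → queue [Rex, Nia, Gus, Bo, Yul, Ivy, Eli]
Visit Rex; enqueue Pia → queue [Nia, Gus, Bo, Yul, Ivy, Eli, Pia]
Visit Nia; enqueue Omar → queue [Gus, Bo, Yul, Ivy, Eli, Pia, Omar]
Visit Gus; enqueue Wes, Tao → queue [Bo, Yul, Ivy, Eli, Pia, Omar, Wes, Tao]
Visit Bo → queue [Yul, Ivy, Eli, Pia, Omar, Wes, Tao]
Visit Yul → queue [Ivy, Eli, Pia, Omar, Wes, Tao]
Visit Ivy → queue [Eli, Pia, Omar, Wes, Tao]
Visit Eli → queue [Pia, Omar, Wes, Tao]
Visit Pia; enqueue Cal → queue [Omar, Wes, Tao, Cal]
Visit Omar → queue [Wes, Tao, Cal]
Visit Wes → queue [Tao, Cal]
Visit Tao → queue [Cal]
Visit Cal → queue []

Ben, Xiu, Vic, Rex, Nia, Gus, Bo, Yul, Ivy, Eli, Pia, Omar, Wes, Tao, Cal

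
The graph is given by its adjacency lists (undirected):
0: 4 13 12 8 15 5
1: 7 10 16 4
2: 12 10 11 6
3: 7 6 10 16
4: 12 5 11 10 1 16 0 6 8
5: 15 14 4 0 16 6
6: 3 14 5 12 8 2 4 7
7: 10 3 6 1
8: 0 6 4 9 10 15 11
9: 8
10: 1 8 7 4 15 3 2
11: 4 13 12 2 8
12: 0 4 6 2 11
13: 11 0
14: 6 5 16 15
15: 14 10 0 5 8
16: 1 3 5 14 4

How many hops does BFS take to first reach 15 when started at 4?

2

Level 0: 4
Level 1: 0, 1, 5, 6, 8, 10, 11, 12, 16
Level 2: 2, 3, 7, 9, 13, 14, 15
15 first appears at level 2.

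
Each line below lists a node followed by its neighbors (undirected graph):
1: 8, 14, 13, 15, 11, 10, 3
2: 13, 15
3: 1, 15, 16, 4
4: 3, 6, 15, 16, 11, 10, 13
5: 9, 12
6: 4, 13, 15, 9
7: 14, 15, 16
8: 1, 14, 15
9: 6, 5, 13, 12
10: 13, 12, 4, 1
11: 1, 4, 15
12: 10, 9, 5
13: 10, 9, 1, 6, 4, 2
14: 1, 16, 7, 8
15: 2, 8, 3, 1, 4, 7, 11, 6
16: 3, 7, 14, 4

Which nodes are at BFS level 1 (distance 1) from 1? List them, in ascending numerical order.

3, 8, 10, 11, 13, 14, 15

Level 0: 1
Level 1: 3, 8, 10, 11, 13, 14, 15
Level 2: 2, 4, 6, 7, 9, 12, 16
Level 3: 5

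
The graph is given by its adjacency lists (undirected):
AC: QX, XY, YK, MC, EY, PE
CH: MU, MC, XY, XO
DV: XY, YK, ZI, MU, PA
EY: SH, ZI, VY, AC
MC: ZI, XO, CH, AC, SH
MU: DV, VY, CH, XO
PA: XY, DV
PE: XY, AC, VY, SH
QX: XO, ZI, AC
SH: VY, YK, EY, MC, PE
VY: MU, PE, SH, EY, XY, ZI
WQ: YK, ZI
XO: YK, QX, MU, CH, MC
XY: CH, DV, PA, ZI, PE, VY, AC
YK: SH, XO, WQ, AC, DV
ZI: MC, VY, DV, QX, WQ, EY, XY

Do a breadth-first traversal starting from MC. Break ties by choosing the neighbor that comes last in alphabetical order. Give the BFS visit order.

MC, ZI, XO, SH, CH, AC, XY, WQ, VY, QX, EY, DV, YK, MU, PE, PA

Visit MC; enqueue ZI, XO, SH, CH, AC → queue [ZI, XO, SH, CH, AC]
Visit ZI; enqueue XY, WQ, VY, QX, EY, DV → queue [XO, SH, CH, AC, XY, WQ, VY, QX, EY, DV]
Visit XO; enqueue YK, MU → queue [SH, CH, AC, XY, WQ, VY, QX, EY, DV, YK, MU]
Visit SH; enqueue PE → queue [CH, AC, XY, WQ, VY, QX, EY, DV, YK, MU, PE]
Visit CH → queue [AC, XY, WQ, VY, QX, EY, DV, YK, MU, PE]
Visit AC → queue [XY, WQ, VY, QX, EY, DV, YK, MU, PE]
Visit XY; enqueue PA → queue [WQ, VY, QX, EY, DV, YK, MU, PE, PA]
Visit WQ → queue [VY, QX, EY, DV, YK, MU, PE, PA]
Visit VY → queue [QX, EY, DV, YK, MU, PE, PA]
Visit QX → queue [EY, DV, YK, MU, PE, PA]
Visit EY → queue [DV, YK, MU, PE, PA]
Visit DV → queue [YK, MU, PE, PA]
Visit YK → queue [MU, PE, PA]
Visit MU → queue [PE, PA]
Visit PE → queue [PA]
Visit PA → queue []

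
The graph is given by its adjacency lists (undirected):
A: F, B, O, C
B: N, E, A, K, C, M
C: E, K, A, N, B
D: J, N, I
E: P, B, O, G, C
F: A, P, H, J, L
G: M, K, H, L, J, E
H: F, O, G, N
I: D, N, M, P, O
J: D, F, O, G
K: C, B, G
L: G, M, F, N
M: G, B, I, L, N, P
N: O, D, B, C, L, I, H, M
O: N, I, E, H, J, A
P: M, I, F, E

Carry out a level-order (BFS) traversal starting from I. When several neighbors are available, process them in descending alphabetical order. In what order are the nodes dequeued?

Visit I; enqueue P, O, N, M, D → queue [P, O, N, M, D]
Visit P; enqueue F, E → queue [O, N, M, D, F, E]
Visit O; enqueue J, H, A → queue [N, M, D, F, E, J, H, A]
Visit N; enqueue L, C, B → queue [M, D, F, E, J, H, A, L, C, B]
Visit M; enqueue G → queue [D, F, E, J, H, A, L, C, B, G]
Visit D → queue [F, E, J, H, A, L, C, B, G]
Visit F → queue [E, J, H, A, L, C, B, G]
Visit E → queue [J, H, A, L, C, B, G]
Visit J → queue [H, A, L, C, B, G]
Visit H → queue [A, L, C, B, G]
Visit A → queue [L, C, B, G]
Visit L → queue [C, B, G]
Visit C; enqueue K → queue [B, G, K]
Visit B → queue [G, K]
Visit G → queue [K]
Visit K → queue []

I → P → O → N → M → D → F → E → J → H → A → L → C → B → G → K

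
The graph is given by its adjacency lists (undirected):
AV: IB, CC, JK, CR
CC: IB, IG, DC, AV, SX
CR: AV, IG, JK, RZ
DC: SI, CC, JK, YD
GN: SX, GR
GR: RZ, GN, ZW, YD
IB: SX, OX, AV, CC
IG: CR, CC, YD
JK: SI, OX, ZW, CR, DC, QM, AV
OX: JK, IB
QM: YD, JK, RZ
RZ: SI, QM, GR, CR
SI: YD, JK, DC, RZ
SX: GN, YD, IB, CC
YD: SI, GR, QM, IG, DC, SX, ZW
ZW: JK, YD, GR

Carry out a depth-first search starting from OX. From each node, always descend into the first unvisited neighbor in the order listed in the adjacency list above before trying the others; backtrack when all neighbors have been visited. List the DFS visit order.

Visit OX
OX → JK
JK → SI
SI → YD
YD → GR
GR → RZ
RZ → QM
RZ → CR
CR → AV
AV → IB
IB → SX
SX → GN
SX → CC
CC → IG
CC → DC
GR → ZW

OX -> JK -> SI -> YD -> GR -> RZ -> QM -> CR -> AV -> IB -> SX -> GN -> CC -> IG -> DC -> ZW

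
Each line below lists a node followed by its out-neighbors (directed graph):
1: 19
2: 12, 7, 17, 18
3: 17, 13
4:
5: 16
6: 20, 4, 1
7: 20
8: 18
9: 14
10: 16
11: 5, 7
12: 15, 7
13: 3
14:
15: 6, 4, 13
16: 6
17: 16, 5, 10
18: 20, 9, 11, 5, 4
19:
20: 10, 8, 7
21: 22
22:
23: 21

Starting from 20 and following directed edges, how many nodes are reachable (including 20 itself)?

14

BFS from 20 visits: 20, 10, 8, 7, 16, 18, 6, 9, 11, 5, 4, 1, 14, 19
Reachable nodes: 14 of 23 total.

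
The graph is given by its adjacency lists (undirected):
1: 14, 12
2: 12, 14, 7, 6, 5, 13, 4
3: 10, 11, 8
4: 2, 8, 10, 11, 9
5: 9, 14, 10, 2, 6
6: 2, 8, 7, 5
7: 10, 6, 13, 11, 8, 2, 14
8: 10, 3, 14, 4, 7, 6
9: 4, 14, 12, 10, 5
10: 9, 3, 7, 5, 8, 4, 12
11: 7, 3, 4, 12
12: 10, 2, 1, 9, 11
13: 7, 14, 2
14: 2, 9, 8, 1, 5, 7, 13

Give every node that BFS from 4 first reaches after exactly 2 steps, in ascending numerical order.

3, 5, 6, 7, 12, 13, 14

Level 0: 4
Level 1: 2, 8, 9, 10, 11
Level 2: 3, 5, 6, 7, 12, 13, 14
Level 3: 1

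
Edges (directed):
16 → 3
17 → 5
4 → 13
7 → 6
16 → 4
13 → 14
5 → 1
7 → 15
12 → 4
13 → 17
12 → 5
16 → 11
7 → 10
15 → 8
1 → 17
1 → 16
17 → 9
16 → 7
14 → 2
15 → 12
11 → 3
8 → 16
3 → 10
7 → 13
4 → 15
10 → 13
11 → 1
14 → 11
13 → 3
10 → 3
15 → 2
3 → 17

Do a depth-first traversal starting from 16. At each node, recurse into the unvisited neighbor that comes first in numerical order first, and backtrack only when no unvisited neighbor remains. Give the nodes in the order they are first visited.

Visit 16
16 → 3
3 → 10
10 → 13
13 → 14
14 → 2
14 → 11
11 → 1
1 → 17
17 → 5
17 → 9
16 → 4
4 → 15
15 → 8
15 → 12
16 → 7
7 → 6

16, 3, 10, 13, 14, 2, 11, 1, 17, 5, 9, 4, 15, 8, 12, 7, 6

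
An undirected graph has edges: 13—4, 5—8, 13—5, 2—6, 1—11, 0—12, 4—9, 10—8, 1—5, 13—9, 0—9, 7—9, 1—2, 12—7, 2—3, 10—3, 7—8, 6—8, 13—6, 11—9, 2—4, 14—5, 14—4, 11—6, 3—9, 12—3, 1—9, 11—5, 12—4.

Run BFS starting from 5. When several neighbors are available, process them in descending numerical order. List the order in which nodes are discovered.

5 → 14 → 13 → 11 → 8 → 1 → 4 → 9 → 6 → 10 → 7 → 2 → 12 → 3 → 0

Visit 5; enqueue 14, 13, 11, 8, 1 → queue [14, 13, 11, 8, 1]
Visit 14; enqueue 4 → queue [13, 11, 8, 1, 4]
Visit 13; enqueue 9, 6 → queue [11, 8, 1, 4, 9, 6]
Visit 11 → queue [8, 1, 4, 9, 6]
Visit 8; enqueue 10, 7 → queue [1, 4, 9, 6, 10, 7]
Visit 1; enqueue 2 → queue [4, 9, 6, 10, 7, 2]
Visit 4; enqueue 12 → queue [9, 6, 10, 7, 2, 12]
Visit 9; enqueue 3, 0 → queue [6, 10, 7, 2, 12, 3, 0]
Visit 6 → queue [10, 7, 2, 12, 3, 0]
Visit 10 → queue [7, 2, 12, 3, 0]
Visit 7 → queue [2, 12, 3, 0]
Visit 2 → queue [12, 3, 0]
Visit 12 → queue [3, 0]
Visit 3 → queue [0]
Visit 0 → queue []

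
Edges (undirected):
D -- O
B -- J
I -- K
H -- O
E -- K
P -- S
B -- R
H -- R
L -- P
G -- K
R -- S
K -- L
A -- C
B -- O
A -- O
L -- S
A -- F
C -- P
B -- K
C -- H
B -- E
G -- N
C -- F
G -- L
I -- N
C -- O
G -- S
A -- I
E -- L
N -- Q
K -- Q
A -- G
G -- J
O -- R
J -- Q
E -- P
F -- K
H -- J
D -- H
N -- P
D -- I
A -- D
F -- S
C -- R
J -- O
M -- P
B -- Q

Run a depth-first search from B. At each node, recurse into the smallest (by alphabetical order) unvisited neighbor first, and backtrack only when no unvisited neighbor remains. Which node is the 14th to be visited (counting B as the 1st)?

R

Visit B
B → E
E → K
K → F
F → A
A → C
C → H
H → D
D → I
I → N
N → G
G → J
J → O
O → R
R → S
S → L
L → P
P → M
J → Q

Visit order: B, E, K, F, A, C, H, D, I, N, G, J, O, R, S, L, P, M, Q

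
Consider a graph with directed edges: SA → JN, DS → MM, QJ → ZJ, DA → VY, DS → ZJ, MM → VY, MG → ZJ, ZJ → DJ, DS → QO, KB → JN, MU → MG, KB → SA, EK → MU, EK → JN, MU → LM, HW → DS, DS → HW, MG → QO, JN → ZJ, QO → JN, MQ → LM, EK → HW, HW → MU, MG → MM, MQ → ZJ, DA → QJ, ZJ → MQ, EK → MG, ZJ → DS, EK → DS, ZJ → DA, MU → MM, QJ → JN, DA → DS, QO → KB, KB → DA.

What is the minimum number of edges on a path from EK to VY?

Level 0: EK
Level 1: DS, HW, JN, MG, MU
Level 2: LM, MM, QO, ZJ
Level 3: DA, DJ, KB, MQ, VY
Level 4: QJ, SA
VY first appears at level 3.

3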